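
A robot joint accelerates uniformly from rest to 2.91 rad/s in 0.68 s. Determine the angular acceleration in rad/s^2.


alpha = delta_omega / t = 2.91 / 0.68 = 4.2794

4.2794 rad/s^2


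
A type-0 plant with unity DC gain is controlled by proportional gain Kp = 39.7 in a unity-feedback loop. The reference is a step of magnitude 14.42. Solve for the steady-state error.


e_ss = R/(1 + Kp) = 14.42/(1 + 39.7) = 14.42/40.7000 = 0.3543

0.3543


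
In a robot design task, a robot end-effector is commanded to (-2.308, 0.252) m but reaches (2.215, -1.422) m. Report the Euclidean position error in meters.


dx = 2.215 - (-2.308) = 4.5230, dy = -1.422 - (0.252) = -1.6740
err = sqrt(20.457529 + 2.802276) = 4.8228

4.8228 m


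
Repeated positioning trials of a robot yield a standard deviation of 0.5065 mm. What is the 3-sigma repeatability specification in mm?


repeatability = 3*sigma = 3*0.5065 = 1.5195

1.5195 mm


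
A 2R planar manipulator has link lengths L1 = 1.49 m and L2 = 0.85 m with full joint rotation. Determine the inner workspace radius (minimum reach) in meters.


r_min = |L1 - L2| = |1.49 - 0.85| = 0.6400

0.6400 m


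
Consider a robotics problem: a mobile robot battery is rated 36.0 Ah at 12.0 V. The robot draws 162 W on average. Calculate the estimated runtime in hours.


E = 36.0*12.0 = 432.0000 Wh
t = E/P = 432.0000/162 = 2.6667

2.6667 hours


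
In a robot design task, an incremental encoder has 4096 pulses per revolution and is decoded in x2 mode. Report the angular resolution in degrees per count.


resolution = 360 / (PPR * 2) = 360 / 8192 = 0.0439

0.0439 degrees


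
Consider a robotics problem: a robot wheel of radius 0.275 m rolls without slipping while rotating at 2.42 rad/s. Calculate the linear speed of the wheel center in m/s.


v = omega * r = 2.42 * 0.275 = 0.6655

0.6655 m/s


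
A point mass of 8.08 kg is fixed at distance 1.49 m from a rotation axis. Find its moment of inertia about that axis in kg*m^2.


I = m*r^2 = 8.08*1.49^2 = 17.9384

17.9384 kg*m^2


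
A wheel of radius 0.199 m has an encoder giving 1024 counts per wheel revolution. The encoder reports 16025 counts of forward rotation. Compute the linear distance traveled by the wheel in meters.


revs = 16025/1024 = 15.649414
d = revs * 2*pi*r = 15.649414 * 2*pi*0.199 = 19.5673

19.5673 m


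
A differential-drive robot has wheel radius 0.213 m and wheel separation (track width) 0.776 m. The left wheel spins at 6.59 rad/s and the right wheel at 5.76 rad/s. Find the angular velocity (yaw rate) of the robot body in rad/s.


omega = r*(wR - wL)/L = 0.213*(5.76 - (6.59))/0.776 = -0.2278

-0.2278 rad/s


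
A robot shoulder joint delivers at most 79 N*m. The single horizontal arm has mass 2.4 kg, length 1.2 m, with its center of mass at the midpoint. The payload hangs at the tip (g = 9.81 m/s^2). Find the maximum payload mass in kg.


tau_arm = m_arm*g*(L/2) = 2.4*9.81*1.2/2 = 14.1264 N*m
tau_payload = tau_max - tau_arm = 79 - 14.1264 = 64.8736
m_payload = tau_payload / (g*L) = 64.8736 / (9.81*1.2) = 5.5108

5.5108 kg


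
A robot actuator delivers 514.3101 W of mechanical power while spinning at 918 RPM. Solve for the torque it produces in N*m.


omega = 918 * 2*pi/60 = 96.132735 rad/s
tau = P / omega = 514.3101 / 96.132735 = 5.3500

5.3500 N*m


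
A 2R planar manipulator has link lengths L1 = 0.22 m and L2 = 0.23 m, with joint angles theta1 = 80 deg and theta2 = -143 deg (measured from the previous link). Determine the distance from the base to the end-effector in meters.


x = L1*cos(th1) + L2*cos(th1+th2) = 0.142620
y = L1*sin(th1) + L2*sin(th1+th2) = 0.011726
d = sqrt(x^2 + y^2) = sqrt(0.020340 + 1.374991e-04) = 0.1431

0.1431 m


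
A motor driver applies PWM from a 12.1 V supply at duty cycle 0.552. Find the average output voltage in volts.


V_avg = V_supply * D = 12.1*0.552 = 6.6792

6.6792 V


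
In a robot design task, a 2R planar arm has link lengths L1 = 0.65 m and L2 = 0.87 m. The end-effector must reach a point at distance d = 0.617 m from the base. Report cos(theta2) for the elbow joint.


cos(th2) = (d^2 - L1^2 - L2^2)/(2*L1*L2) = (0.617^2 - 0.65^2 - 0.87^2)/(2*0.65*0.87) = -0.7062

-0.7062


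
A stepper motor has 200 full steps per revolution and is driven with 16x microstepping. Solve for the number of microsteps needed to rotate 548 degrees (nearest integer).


step_size = 360/(200*16) = 360/3200 = 0.112500 deg
n = 548/(360/3200) = 548*3200/360 = 4871.1111 -> 4871

4871 steps


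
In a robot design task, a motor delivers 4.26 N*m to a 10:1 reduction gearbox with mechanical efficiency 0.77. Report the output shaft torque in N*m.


tau_out = tau_in * N * eta = 4.26 * 10 * 0.77 = 32.8020

32.8020 N*m


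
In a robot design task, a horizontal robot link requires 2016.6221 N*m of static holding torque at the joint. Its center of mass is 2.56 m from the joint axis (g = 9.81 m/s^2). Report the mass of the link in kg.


m = tau / (g*L) = 2016.6221 / (9.81 * 2.56) = 80.3000

80.3000 kg


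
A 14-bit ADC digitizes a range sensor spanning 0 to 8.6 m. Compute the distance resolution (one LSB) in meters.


res = range / 2^n = 8.6/2^14 = 8.6/16384 = 5.2490e-04

5.2490e-04 m


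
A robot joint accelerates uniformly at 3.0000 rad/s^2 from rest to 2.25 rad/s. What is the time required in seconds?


t = delta_omega / alpha = 2.25 / 3.0000 = 0.7500

0.7500 s


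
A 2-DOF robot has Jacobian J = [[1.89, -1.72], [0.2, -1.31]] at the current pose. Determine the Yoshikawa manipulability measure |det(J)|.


det(J) = 1.89*-1.31 - (-1.72)*(0.2) = -2.1319
|det(J)| = 2.1319

2.1319


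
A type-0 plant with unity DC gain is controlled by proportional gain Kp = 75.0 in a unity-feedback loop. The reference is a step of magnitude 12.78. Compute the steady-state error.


e_ss = R/(1 + Kp) = 12.78/(1 + 75.0) = 12.78/76.0000 = 0.1682

0.1682


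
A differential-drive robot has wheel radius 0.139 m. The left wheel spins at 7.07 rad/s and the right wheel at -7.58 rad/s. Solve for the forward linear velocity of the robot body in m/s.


v = r*(wR + wL)/2 = 0.139*(-7.58 + 7.07)/2 = -0.0354

-0.0354 m/s


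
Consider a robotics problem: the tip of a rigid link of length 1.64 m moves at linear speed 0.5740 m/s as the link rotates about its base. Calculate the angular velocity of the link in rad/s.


omega = v / L = 0.5740 / 1.64 = 0.3500

0.3500 rad/s


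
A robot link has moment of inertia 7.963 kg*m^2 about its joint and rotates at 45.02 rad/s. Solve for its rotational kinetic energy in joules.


KE = (1/2)*I*omega^2 = 0.5*7.963*45.02^2 = 8069.7058

8069.7058 J


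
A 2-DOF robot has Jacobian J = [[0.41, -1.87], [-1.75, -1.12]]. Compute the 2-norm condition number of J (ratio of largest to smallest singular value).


JJ^T eigenvalues: trace(JJ^T) = 7.9819, det(JJ^T) = det(J)^2 = 13.92558489
s_max^2 = (7.9819 + sqrt(8.00838805))/2 = 5.40590477
s_min^2 = (7.9819 - sqrt(8.00838805))/2 = 2.57599523
kappa = s_max/s_min = sqrt(5.40590477/2.57599523) = 1.4486

1.4486


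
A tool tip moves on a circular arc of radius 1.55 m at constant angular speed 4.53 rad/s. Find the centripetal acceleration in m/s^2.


a_c = omega^2 * r = 4.53^2 * 1.55 = 31.8074

31.8074 m/s^2


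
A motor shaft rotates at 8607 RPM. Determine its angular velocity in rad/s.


omega = 8607 * 2*pi/60 = 901.3229

901.3229 rad/s


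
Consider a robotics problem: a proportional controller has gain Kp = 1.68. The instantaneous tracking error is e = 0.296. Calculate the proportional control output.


u_P = Kp * e = 1.68 * 0.296 = 0.4973

0.4973


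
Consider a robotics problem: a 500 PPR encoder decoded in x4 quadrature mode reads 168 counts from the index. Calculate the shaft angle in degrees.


angle = counts * 360 / (PPR*4) = 168 * 360 / 2000 = 30.2400

30.2400 degrees


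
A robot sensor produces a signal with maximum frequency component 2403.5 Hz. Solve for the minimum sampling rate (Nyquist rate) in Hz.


f_s,min = 2*f_max = 2*2403.5 = 4807.0000

4807.0000 Hz


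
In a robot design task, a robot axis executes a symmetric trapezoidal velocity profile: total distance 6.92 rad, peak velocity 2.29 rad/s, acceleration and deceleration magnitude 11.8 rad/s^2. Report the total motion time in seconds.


t_acc = v/a = 2.29/11.8 = 0.194068 s
d_acc = v^2/(2a) = 0.222208 rad (each ramp)
d_cruise = 6.92 - 2*0.222208 = 6.475584 rad
t_cruise = 6.475584/2.29 = 2.827766 s
t_total = 2*0.194068 + 2.827766 = 3.2159

3.2159 s


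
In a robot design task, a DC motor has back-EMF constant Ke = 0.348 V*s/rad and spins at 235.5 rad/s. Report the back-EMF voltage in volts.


V_emf = Ke * omega = 0.348*235.5 = 81.9540

81.9540 V


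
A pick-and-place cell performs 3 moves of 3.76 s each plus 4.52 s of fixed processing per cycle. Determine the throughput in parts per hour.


T_cycle = 3*3.76 + 4.52 = 15.8000 s
rate = 3600/T = 227.8481

227.8481 parts/hour


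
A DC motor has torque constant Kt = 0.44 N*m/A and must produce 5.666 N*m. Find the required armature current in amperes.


I = tau / Kt = 5.666/0.44 = 12.8773

12.8773 A


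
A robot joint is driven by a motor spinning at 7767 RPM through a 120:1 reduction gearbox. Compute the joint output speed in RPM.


omega_joint = omega_motor / N = 7767 / 120 = 64.7250

64.7250 RPM


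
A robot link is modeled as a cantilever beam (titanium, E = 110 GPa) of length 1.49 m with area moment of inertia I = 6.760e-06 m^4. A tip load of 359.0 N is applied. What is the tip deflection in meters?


delta = F*L^3/(3*E*I) = 359.0*1.49^3/(3*1.100e+11*6.760e-06)
      = 1187.553691/2230800 = 5.3234e-04

5.3234e-04 m


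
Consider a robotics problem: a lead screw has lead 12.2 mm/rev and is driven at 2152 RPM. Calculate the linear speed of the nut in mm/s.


v = lead * (RPM/60) = 12.2*2152/60 = 437.5733

437.5733 mm/s


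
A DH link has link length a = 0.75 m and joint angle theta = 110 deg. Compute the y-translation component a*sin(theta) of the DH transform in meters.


a*sin(theta) = 0.75*sin(110 deg) = 0.7048

0.7048 m


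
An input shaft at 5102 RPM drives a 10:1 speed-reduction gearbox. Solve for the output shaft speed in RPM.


omega_out = omega_in / N = 5102 / 10 = 510.2000

510.2000 RPM


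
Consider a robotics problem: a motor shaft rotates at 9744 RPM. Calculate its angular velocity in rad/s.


omega = 9744 * 2*pi/60 = 1020.3893

1020.3893 rad/s


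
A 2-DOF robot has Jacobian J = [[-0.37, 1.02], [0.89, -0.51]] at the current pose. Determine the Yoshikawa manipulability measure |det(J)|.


det(J) = -0.37*-0.51 - (1.02)*(0.89) = -0.7191
|det(J)| = 0.7191

0.7191


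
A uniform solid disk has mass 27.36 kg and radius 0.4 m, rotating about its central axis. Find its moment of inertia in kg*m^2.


I = (1/2)*m*R^2 = 0.5*27.36*0.4^2 = 2.1888

2.1888 kg*m^2


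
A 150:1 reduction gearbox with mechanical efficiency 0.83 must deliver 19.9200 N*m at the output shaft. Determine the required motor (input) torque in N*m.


tau_in = tau_out / (N * eta) = 19.9200 / (150 * 0.83) = 0.1600

0.1600 N*m


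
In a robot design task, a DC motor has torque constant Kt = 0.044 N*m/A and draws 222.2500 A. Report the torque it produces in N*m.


tau = Kt * I = 0.044*222.2500 = 9.7790

9.7790 N*m


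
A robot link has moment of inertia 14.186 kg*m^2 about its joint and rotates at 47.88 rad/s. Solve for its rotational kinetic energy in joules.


KE = (1/2)*I*omega^2 = 0.5*14.186*47.88^2 = 16260.6628

16260.6628 J


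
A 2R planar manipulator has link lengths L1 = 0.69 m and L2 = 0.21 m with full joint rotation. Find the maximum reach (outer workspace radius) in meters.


r_max = L1 + L2 = 0.69 + 0.21 = 0.9000

0.9000 m


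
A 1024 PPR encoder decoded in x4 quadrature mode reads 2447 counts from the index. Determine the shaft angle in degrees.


angle = counts * 360 / (PPR*4) = 2447 * 360 / 4096 = 215.0684

215.0684 degrees


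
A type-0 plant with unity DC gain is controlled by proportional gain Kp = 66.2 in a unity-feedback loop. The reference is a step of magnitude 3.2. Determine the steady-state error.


e_ss = R/(1 + Kp) = 3.2/(1 + 66.2) = 3.2/67.2000 = 0.0476

0.0476


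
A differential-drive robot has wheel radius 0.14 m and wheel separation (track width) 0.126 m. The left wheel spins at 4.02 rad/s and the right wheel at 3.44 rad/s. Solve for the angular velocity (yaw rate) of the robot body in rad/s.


omega = r*(wR - wL)/L = 0.14*(3.44 - (4.02))/0.126 = -0.6444

-0.6444 rad/s


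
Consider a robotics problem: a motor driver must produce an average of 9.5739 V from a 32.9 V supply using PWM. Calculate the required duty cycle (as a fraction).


D = V_avg/V_supply = 9.5739/32.9 = 0.2910

0.2910


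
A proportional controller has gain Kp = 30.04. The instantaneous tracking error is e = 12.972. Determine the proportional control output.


u_P = Kp * e = 30.04 * 12.972 = 389.6789

389.6789


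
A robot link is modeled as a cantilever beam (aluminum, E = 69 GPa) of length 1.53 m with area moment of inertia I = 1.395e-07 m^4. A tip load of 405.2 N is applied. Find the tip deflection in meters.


delta = F*L^3/(3*E*I) = 405.2*1.53^3/(3*6.900e+10*1.395e-07)
      = 1451.2550004/28876.5 = 0.0503

0.0503 m


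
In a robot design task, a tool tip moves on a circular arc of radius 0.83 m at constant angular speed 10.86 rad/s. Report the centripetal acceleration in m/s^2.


a_c = omega^2 * r = 10.86^2 * 0.83 = 97.8899

97.8899 m/s^2


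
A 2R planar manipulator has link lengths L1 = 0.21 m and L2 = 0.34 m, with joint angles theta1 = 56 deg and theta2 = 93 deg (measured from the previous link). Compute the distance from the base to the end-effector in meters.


x = L1*cos(th1) + L2*cos(th1+th2) = -0.174006
y = L1*sin(th1) + L2*sin(th1+th2) = 0.349211
d = sqrt(x^2 + y^2) = sqrt(0.030278 + 0.121948) = 0.3902

0.3902 m


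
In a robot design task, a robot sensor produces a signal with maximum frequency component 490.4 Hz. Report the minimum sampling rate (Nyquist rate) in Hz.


f_s,min = 2*f_max = 2*490.4 = 980.8000

980.8000 Hz


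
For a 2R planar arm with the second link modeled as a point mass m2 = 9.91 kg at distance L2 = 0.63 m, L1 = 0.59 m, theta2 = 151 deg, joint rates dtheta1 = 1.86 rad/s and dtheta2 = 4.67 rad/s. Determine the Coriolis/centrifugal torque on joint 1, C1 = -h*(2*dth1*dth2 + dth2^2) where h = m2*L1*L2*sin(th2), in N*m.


h = m2*L1*L2*sin(th2) = 9.91*0.59*0.63*sin(151 deg) = 1.785819
C1 = -h*(2*1.86*4.67 + 4.67^2) = -1.785819*39.1813 = -69.9707

-69.9707 N*m


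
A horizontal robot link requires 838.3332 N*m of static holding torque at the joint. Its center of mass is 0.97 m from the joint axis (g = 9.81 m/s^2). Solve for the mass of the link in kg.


m = tau / (g*L) = 838.3332 / (9.81 * 0.97) = 88.1000

88.1000 kg


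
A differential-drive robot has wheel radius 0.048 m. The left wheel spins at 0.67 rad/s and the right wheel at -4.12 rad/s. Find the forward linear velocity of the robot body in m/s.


v = r*(wR + wL)/2 = 0.048*(-4.12 + 0.67)/2 = -0.0828

-0.0828 m/s


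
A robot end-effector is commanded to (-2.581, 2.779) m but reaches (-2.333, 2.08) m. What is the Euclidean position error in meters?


dx = -2.333 - (-2.581) = 0.2480, dy = 2.08 - (2.779) = -0.6990
err = sqrt(0.061504 + 0.488601) = 0.7417

0.7417 m


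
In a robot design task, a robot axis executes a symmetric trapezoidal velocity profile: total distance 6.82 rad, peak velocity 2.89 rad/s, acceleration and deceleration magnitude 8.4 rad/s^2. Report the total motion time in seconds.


t_acc = v/a = 2.89/8.4 = 0.344048 s
d_acc = v^2/(2a) = 0.497149 rad (each ramp)
d_cruise = 6.82 - 2*0.497149 = 5.825702 rad
t_cruise = 5.825702/2.89 = 2.015814 s
t_total = 2*0.344048 + 2.015814 = 2.7039

2.7039 s


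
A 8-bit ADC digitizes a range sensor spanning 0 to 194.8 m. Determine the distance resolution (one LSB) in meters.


res = range / 2^n = 194.8/2^8 = 194.8/256 = 0.7609

0.7609 m


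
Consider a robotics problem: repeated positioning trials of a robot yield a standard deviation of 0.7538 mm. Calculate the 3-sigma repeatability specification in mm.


repeatability = 3*sigma = 3*0.7538 = 2.2614

2.2614 mm


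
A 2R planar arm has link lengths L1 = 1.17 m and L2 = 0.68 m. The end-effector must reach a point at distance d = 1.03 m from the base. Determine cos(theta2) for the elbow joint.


cos(th2) = (d^2 - L1^2 - L2^2)/(2*L1*L2) = (1.03^2 - 1.17^2 - 0.68^2)/(2*1.17*0.68) = -0.4842

-0.4842


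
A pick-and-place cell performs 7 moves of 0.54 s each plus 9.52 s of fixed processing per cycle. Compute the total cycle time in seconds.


T = 7*0.54 + 9.52 = 13.3000

13.3000 s


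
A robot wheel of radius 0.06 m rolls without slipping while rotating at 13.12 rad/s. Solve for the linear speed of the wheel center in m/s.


v = omega * r = 13.12 * 0.06 = 0.7872

0.7872 m/s


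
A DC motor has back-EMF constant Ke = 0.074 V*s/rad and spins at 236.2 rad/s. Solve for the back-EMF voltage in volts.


V_emf = Ke * omega = 0.074*236.2 = 17.4788

17.4788 V


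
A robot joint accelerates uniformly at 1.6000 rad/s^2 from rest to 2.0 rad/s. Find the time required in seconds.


t = delta_omega / alpha = 2.0 / 1.6000 = 1.2500

1.2500 s


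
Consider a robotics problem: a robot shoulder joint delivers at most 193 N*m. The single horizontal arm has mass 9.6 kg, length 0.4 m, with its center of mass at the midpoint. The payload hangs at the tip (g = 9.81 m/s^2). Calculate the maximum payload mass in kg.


tau_arm = m_arm*g*(L/2) = 9.6*9.81*0.4/2 = 18.8352 N*m
tau_payload = tau_max - tau_arm = 193 - 18.8352 = 174.1648
m_payload = tau_payload / (g*L) = 174.1648 / (9.81*0.4) = 44.3845

44.3845 kg


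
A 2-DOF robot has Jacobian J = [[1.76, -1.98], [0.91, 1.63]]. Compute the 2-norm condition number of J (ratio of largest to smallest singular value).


JJ^T eigenvalues: trace(JJ^T) = 10.5030, det(JJ^T) = det(J)^2 = 21.81450436
s_max^2 = (10.5030 + sqrt(23.05499156))/2 = 7.65228068
s_min^2 = (10.5030 - sqrt(23.05499156))/2 = 2.85071932
kappa = s_max/s_min = sqrt(7.65228068/2.85071932) = 1.6384

1.6384


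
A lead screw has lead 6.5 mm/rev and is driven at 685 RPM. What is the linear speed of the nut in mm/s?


v = lead * (RPM/60) = 6.5*685/60 = 74.2083

74.2083 mm/s


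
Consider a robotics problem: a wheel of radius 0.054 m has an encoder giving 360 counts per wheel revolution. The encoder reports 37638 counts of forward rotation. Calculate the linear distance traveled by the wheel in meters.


revs = 37638/360 = 104.550000
d = revs * 2*pi*r = 104.550000 * 2*pi*0.054 = 35.4730

35.4730 m


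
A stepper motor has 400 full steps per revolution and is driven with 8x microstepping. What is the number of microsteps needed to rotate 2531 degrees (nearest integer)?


step_size = 360/(400*8) = 360/3200 = 0.112500 deg
n = 2531/(360/3200) = 2531*3200/360 = 22497.7778 -> 22498

22498 steps


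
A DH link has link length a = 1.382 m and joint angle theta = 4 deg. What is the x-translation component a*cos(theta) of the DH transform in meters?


a*cos(theta) = 1.382*cos(4 deg) = 1.3786

1.3786 m


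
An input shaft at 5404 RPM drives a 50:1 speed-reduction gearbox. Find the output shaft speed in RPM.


omega_out = omega_in / N = 5404 / 50 = 108.0800

108.0800 RPM


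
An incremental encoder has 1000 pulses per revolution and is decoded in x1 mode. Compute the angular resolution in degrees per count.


resolution = 360 / (PPR * 1) = 360 / 1000 = 0.3600

0.3600 degrees


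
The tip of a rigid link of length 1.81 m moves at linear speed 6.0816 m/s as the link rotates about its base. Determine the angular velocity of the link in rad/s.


omega = v / L = 6.0816 / 1.81 = 3.3600

3.3600 rad/s


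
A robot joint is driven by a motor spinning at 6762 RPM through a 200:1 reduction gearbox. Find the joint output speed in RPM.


omega_joint = omega_motor / N = 6762 / 200 = 33.8100

33.8100 RPM


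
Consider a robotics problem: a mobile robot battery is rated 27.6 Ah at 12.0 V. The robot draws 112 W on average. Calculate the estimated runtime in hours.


E = 27.6*12.0 = 331.2000 Wh
t = E/P = 331.2000/112 = 2.9571

2.9571 hours


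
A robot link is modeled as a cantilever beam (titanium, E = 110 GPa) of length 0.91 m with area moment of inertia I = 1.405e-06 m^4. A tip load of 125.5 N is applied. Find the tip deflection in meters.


delta = F*L^3/(3*E*I) = 125.5*0.91^3/(3*1.100e+11*1.405e-06)
      = 94.5731605/463650 = 2.0398e-04

2.0398e-04 m


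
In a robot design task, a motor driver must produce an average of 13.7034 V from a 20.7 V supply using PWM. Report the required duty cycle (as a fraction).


D = V_avg/V_supply = 13.7034/20.7 = 0.6620

0.6620


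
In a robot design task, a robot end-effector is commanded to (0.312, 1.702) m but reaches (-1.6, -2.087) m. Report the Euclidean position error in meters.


dx = -1.6 - (0.312) = -1.9120, dy = -2.087 - (1.702) = -3.7890
err = sqrt(3.655744 + 14.356521) = 4.2441

4.2441 m


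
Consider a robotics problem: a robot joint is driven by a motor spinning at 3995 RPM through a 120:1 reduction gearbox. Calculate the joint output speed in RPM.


omega_joint = omega_motor / N = 3995 / 120 = 33.2917

33.2917 RPM


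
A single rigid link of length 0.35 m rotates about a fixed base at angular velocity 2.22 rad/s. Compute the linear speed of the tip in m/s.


v = L*omega = 0.35 * 2.22 = 0.7770

0.7770 m/s


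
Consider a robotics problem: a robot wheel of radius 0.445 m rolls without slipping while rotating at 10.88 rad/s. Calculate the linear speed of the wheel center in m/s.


v = omega * r = 10.88 * 0.445 = 4.8416

4.8416 m/s


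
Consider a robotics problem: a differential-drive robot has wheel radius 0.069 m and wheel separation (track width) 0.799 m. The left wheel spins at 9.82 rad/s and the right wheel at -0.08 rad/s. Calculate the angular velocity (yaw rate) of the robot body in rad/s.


omega = r*(wR - wL)/L = 0.069*(-0.08 - (9.82))/0.799 = -0.8549

-0.8549 rad/s


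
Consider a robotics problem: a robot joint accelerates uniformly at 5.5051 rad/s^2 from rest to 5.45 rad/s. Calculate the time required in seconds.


t = delta_omega / alpha = 5.45 / 5.5051 = 0.9900

0.9900 s


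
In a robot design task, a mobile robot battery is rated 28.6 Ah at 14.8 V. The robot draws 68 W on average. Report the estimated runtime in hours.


E = 28.6*14.8 = 423.2800 Wh
t = E/P = 423.2800/68 = 6.2247

6.2247 hours


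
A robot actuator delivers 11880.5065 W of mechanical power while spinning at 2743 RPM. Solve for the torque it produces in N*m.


omega = 2743 * 2*pi/60 = 287.246288 rad/s
tau = P / omega = 11880.5065 / 287.246288 = 41.3600

41.3600 N*m


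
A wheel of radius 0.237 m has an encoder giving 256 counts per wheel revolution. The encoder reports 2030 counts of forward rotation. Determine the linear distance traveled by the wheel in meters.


revs = 2030/256 = 7.929688
d = revs * 2*pi*r = 7.929688 * 2*pi*0.237 = 11.8082

11.8082 m


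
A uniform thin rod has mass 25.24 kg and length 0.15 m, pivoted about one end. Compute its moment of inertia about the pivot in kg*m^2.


I = (1/3)*m*L^2 = (1/3)*25.24*0.15^2 = 0.1893

0.1893 kg*m^2


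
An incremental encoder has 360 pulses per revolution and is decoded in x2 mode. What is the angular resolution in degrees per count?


resolution = 360 / (PPR * 2) = 360 / 720 = 0.5000

0.5000 degrees


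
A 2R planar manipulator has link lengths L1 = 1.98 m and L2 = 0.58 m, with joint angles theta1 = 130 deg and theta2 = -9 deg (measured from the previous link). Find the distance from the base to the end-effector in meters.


x = L1*cos(th1) + L2*cos(th1+th2) = -1.571442
y = L1*sin(th1) + L2*sin(th1+th2) = 2.013925
d = sqrt(x^2 + y^2) = sqrt(2.469430 + 4.055894) = 2.5545

2.5545 m


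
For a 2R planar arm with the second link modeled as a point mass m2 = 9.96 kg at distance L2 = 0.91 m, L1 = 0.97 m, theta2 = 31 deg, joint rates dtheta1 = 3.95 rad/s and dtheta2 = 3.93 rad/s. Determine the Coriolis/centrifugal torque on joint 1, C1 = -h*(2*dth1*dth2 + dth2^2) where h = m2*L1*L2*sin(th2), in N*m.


h = m2*L1*L2*sin(th2) = 9.96*0.97*0.91*sin(31 deg) = 4.528056
C1 = -h*(2*3.95*3.93 + 3.93^2) = -4.528056*46.4919 = -210.5179

-210.5179 N*m


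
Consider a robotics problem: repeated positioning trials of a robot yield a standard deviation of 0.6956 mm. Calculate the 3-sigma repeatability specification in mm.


repeatability = 3*sigma = 3*0.6956 = 2.0868

2.0868 mm


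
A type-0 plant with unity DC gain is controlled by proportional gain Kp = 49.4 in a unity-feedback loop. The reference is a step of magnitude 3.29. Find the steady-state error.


e_ss = R/(1 + Kp) = 3.29/(1 + 49.4) = 3.29/50.4000 = 0.0653

0.0653


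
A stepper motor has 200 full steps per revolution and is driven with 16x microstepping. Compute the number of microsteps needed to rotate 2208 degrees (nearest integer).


step_size = 360/(200*16) = 360/3200 = 0.112500 deg
n = 2208/(360/3200) = 2208*3200/360 = 19626.6667 -> 19627

19627 steps


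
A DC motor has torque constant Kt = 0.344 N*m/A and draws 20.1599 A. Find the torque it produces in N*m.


tau = Kt * I = 0.344*20.1599 = 6.9350

6.9350 N*m


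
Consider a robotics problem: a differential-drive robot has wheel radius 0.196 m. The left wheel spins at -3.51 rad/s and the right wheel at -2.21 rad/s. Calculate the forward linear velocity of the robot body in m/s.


v = r*(wR + wL)/2 = 0.196*(-2.21 + -3.51)/2 = -0.5606

-0.5606 m/s


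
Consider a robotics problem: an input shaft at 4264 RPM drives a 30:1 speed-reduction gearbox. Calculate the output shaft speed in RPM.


omega_out = omega_in / N = 4264 / 30 = 142.1333

142.1333 RPM


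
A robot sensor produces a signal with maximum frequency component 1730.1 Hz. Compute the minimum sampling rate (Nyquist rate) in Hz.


f_s,min = 2*f_max = 2*1730.1 = 3460.2000

3460.2000 Hz


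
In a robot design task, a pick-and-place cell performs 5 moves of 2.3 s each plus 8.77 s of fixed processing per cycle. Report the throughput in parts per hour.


T_cycle = 5*2.3 + 8.77 = 20.2700 s
rate = 3600/T = 177.6024

177.6024 parts/hour


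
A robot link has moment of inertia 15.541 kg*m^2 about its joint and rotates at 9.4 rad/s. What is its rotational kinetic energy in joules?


KE = (1/2)*I*omega^2 = 0.5*15.541*9.4^2 = 686.6014

686.6014 J


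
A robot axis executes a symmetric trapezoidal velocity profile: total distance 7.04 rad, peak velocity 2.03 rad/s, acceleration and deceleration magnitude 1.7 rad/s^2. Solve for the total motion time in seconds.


t_acc = v/a = 2.03/1.7 = 1.194118 s
d_acc = v^2/(2a) = 1.212029 rad (each ramp)
d_cruise = 7.04 - 2*1.212029 = 4.615942 rad
t_cruise = 4.615942/2.03 = 2.273863 s
t_total = 2*1.194118 + 2.273863 = 4.6621

4.6621 s


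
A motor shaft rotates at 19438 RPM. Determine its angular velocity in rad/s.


omega = 19438 * 2*pi/60 = 2035.5426

2035.5426 rad/s


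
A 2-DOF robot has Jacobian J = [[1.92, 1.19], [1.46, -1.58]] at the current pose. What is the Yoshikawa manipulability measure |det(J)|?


det(J) = 1.92*-1.58 - (1.19)*(1.46) = -4.7710
|det(J)| = 4.7710

4.7710


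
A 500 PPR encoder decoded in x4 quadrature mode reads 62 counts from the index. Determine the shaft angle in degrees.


angle = counts * 360 / (PPR*4) = 62 * 360 / 2000 = 11.1600

11.1600 degrees


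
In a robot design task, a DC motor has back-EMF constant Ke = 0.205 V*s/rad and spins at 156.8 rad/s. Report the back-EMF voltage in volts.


V_emf = Ke * omega = 0.205*156.8 = 32.1440

32.1440 V


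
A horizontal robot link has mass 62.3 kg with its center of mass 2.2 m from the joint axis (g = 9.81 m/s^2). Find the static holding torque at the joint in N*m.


tau = m*g*L = 62.3 * 9.81 * 2.2 = 1344.5586

1344.5586 N*m


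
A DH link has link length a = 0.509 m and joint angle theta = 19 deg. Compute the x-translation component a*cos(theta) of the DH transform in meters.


a*cos(theta) = 0.509*cos(19 deg) = 0.4813

0.4813 m


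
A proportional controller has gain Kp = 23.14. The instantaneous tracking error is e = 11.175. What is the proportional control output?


u_P = Kp * e = 23.14 * 11.175 = 258.5895

258.5895


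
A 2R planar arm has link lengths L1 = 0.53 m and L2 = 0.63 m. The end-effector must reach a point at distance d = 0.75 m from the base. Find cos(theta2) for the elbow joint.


cos(th2) = (d^2 - L1^2 - L2^2)/(2*L1*L2) = (0.75^2 - 0.53^2 - 0.63^2)/(2*0.53*0.63) = -0.1727

-0.1727


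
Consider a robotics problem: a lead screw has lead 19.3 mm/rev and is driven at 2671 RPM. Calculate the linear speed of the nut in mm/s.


v = lead * (RPM/60) = 19.3*2671/60 = 859.1717

859.1717 mm/s


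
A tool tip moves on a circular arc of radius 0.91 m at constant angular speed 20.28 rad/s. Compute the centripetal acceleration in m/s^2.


a_c = omega^2 * r = 20.28^2 * 0.91 = 374.2633

374.2633 m/s^2


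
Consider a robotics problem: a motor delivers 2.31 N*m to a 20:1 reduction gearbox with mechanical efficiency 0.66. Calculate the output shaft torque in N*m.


tau_out = tau_in * N * eta = 2.31 * 20 * 0.66 = 30.4920

30.4920 N*m


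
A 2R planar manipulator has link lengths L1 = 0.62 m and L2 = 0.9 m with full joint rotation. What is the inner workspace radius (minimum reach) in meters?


r_min = |L1 - L2| = |0.62 - 0.9| = 0.2800

0.2800 m


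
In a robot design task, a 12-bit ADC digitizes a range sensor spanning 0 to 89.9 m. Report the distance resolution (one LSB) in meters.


res = range / 2^n = 89.9/2^12 = 89.9/4096 = 0.0219

0.0219 m


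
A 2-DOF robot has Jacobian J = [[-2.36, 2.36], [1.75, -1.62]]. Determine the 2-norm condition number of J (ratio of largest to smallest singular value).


JJ^T eigenvalues: trace(JJ^T) = 16.8261, det(JJ^T) = det(J)^2 = 0.09412624
s_max^2 = (16.8261 + sqrt(282.74113625))/2 = 16.82050408
s_min^2 = (16.8261 - sqrt(282.74113625))/2 = 0.00559592
kappa = s_max/s_min = sqrt(16.82050408/0.00559592) = 54.8256

54.8256


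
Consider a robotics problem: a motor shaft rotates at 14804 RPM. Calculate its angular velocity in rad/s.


omega = 14804 * 2*pi/60 = 1550.2713

1550.2713 rad/s


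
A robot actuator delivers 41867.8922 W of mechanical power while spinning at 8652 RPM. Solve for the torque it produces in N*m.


omega = 8652 * 2*pi/60 = 906.035321 rad/s
tau = P / omega = 41867.8922 / 906.035321 = 46.2100

46.2100 N*m


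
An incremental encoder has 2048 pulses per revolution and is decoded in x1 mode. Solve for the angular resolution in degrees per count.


resolution = 360 / (PPR * 1) = 360 / 2048 = 0.1758

0.1758 degrees


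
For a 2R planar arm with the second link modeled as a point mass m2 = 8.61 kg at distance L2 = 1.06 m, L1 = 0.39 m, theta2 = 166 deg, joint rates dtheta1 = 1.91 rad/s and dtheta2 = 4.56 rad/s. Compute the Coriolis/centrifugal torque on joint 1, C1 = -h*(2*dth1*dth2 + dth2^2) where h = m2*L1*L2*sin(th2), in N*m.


h = m2*L1*L2*sin(th2) = 8.61*0.39*1.06*sin(166 deg) = 0.861091
C1 = -h*(2*1.91*4.56 + 4.56^2) = -0.861091*38.2128 = -32.9047

-32.9047 N*m


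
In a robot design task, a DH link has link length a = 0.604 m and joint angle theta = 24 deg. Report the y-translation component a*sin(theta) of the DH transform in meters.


a*sin(theta) = 0.604*sin(24 deg) = 0.2457

0.2457 m


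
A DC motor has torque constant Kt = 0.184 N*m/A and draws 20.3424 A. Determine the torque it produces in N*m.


tau = Kt * I = 0.184*20.3424 = 3.7430

3.7430 N*m


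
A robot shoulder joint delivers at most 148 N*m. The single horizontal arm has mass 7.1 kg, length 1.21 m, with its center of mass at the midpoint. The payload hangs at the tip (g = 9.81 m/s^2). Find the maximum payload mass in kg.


tau_arm = m_arm*g*(L/2) = 7.1*9.81*1.21/2 = 42.1389 N*m
tau_payload = tau_max - tau_arm = 148 - 42.1389 = 105.8611
m_payload = tau_payload / (g*L) = 105.8611 / (9.81*1.21) = 8.9183

8.9183 kg


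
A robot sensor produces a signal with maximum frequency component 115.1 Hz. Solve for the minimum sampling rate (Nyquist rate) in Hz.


f_s,min = 2*f_max = 2*115.1 = 230.2000

230.2000 Hz


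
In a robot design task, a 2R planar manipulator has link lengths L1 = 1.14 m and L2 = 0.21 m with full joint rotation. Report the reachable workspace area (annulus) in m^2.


r_max = L1 + L2 = 1.3500, r_min = |L1 - L2| = 0.9300
A = pi*(r_max^2 - r_min^2) = pi*(1.8225 - 0.8649) = 3.0084

3.0084 m^2


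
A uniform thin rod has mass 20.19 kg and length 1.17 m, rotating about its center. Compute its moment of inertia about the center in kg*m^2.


I = (1/12)*m*L^2 = (1/12)*20.19*1.17^2 = 2.3032

2.3032 kg*m^2


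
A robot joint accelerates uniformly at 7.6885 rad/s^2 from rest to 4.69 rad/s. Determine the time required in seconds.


t = delta_omega / alpha = 4.69 / 7.6885 = 0.6100

0.6100 s


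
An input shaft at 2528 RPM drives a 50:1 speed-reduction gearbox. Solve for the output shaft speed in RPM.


omega_out = omega_in / N = 2528 / 50 = 50.5600

50.5600 RPM


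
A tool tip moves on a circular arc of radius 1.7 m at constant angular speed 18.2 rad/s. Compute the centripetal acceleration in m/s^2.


a_c = omega^2 * r = 18.2^2 * 1.7 = 563.1080

563.1080 m/s^2


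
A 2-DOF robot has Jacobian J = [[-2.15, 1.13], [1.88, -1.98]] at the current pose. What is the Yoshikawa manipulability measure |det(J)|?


det(J) = -2.15*-1.98 - (1.13)*(1.88) = 2.1326
|det(J)| = 2.1326

2.1326


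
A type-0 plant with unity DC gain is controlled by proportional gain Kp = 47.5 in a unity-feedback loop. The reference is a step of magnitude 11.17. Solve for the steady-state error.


e_ss = R/(1 + Kp) = 11.17/(1 + 47.5) = 11.17/48.5000 = 0.2303

0.2303


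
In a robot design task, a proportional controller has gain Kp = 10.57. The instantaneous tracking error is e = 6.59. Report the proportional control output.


u_P = Kp * e = 10.57 * 6.59 = 69.6563

69.6563


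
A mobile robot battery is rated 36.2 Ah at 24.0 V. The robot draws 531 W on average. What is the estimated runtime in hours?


E = 36.2*24.0 = 868.8000 Wh
t = E/P = 868.8000/531 = 1.6362

1.6362 hours


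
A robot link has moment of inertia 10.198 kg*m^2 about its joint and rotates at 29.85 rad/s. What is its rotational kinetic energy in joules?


KE = (1/2)*I*omega^2 = 0.5*10.198*29.85^2 = 4543.3237

4543.3237 J


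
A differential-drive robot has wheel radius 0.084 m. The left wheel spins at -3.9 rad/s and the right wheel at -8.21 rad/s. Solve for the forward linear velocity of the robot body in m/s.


v = r*(wR + wL)/2 = 0.084*(-8.21 + -3.9)/2 = -0.5086

-0.5086 m/s


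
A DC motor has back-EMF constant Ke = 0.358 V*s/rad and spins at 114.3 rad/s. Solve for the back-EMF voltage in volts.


V_emf = Ke * omega = 0.358*114.3 = 40.9194

40.9194 V


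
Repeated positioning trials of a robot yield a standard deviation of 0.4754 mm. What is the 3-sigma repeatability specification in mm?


repeatability = 3*sigma = 3*0.4754 = 1.4262

1.4262 mm


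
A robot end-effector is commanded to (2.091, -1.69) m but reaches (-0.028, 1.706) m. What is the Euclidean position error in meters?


dx = -0.028 - (2.091) = -2.1190, dy = 1.706 - (-1.69) = 3.3960
err = sqrt(4.490161 + 11.532816) = 4.0029

4.0029 m


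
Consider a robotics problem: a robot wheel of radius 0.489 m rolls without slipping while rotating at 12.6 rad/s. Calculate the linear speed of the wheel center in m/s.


v = omega * r = 12.6 * 0.489 = 6.1614

6.1614 m/s


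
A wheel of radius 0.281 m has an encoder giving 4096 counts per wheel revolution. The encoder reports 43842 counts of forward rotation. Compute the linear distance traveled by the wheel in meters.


revs = 43842/4096 = 10.703613
d = revs * 2*pi*r = 10.703613 * 2*pi*0.281 = 18.8980

18.8980 m


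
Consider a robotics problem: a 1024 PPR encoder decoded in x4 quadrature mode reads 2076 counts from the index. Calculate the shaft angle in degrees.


angle = counts * 360 / (PPR*4) = 2076 * 360 / 4096 = 182.4609

182.4609 degrees


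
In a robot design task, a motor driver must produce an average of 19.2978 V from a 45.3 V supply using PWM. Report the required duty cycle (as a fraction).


D = V_avg/V_supply = 19.2978/45.3 = 0.4260

0.4260


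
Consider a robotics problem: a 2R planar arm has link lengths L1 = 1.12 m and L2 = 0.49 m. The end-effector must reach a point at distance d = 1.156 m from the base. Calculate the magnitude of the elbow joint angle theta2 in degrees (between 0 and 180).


cos(th2) = (d^2 - L1^2 - L2^2)/(2*L1*L2) = (1.156^2 - 1.12^2 - 0.49^2)/(2*1.12*0.49) = -0.14409985
th2 = acos(-0.14409985) = 98.2852 deg

98.2852 degrees


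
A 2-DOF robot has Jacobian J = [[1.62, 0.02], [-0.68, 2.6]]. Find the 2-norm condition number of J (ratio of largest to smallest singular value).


JJ^T eigenvalues: trace(JJ^T) = 9.8472, det(JJ^T) = det(J)^2 = 17.85569536
s_max^2 = (9.8472 + sqrt(25.54456640))/2 = 7.45068164
s_min^2 = (9.8472 - sqrt(25.54456640))/2 = 2.39651836
kappa = s_max/s_min = sqrt(7.45068164/2.39651836) = 1.7632

1.7632


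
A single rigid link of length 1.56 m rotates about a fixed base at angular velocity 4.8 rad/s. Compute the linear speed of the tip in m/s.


v = L*omega = 1.56 * 4.8 = 7.4880

7.4880 m/s


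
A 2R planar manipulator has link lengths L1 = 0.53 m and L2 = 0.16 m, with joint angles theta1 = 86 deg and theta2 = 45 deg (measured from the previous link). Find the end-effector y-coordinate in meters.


y = L1*sin(th1) + L2*sin(th1+th2) = 0.53*sin(86 deg) + 0.16*sin(131 deg) = 0.6495

0.6495 m


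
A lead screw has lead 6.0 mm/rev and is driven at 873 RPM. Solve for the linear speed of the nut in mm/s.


v = lead * (RPM/60) = 6.0*873/60 = 87.3000

87.3000 mm/s


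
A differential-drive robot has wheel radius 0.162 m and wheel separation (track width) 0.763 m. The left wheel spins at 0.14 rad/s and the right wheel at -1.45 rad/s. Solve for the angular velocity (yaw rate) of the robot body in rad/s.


omega = r*(wR - wL)/L = 0.162*(-1.45 - (0.14))/0.763 = -0.3376

-0.3376 rad/s


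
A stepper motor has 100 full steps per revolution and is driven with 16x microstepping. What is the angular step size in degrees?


step = 360/(100*16) = 360/1600 = 0.2250

0.2250 degrees


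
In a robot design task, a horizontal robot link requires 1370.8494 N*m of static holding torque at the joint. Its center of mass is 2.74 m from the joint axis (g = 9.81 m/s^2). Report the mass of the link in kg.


m = tau / (g*L) = 1370.8494 / (9.81 * 2.74) = 51.0000

51.0000 kg


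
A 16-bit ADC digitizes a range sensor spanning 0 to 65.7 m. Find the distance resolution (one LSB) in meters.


res = range / 2^n = 65.7/2^16 = 65.7/65536 = 0.0010

0.0010 m


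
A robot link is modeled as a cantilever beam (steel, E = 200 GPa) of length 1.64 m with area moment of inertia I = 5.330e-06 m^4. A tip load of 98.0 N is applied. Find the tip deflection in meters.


delta = F*L^3/(3*E*I) = 98.0*1.64^3/(3*2.000e+11*5.330e-06)
      = 432.272512/3198000 = 1.3517e-04

1.3517e-04 m


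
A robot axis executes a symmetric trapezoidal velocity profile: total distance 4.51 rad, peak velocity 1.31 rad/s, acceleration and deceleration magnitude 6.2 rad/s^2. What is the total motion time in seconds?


t_acc = v/a = 1.31/6.2 = 0.211290 s
d_acc = v^2/(2a) = 0.138395 rad (each ramp)
d_cruise = 4.51 - 2*0.138395 = 4.233210 rad
t_cruise = 4.233210/1.31 = 3.231458 s
t_total = 2*0.211290 + 3.231458 = 3.6540

3.6540 s
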